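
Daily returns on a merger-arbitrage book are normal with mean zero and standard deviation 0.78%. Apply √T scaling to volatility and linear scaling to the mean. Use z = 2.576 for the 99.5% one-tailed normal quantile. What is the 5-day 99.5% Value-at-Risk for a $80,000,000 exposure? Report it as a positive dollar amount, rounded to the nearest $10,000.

$3,590,000

σ_{5d} = 0.78% × √5 = 1.744%.
VaR = 2.576 × 1.744% = 4.493%.
On $80,000,000: 0.04493 × $80,000,000 = $3,594,400.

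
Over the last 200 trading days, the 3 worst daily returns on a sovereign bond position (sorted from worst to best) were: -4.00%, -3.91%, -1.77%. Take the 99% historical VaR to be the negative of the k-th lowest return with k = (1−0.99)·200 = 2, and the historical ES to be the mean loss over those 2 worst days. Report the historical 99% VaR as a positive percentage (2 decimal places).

k = 2; the 2nd lowest return is -3.91%, so VaR = 3.91%.

3.91%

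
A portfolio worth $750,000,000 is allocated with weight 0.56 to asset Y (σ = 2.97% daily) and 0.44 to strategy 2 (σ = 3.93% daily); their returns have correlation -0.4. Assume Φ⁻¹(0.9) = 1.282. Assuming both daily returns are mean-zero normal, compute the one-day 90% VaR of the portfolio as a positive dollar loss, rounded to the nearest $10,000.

$17,870,000

σ_p² = 0.56²·2.97² + 0.44²·3.93² + 2·-0.4·0.56·0.44·2.97·3.93 = 3.4556 (%²).
σ_p = √3.4556 = 1.859%.
VaR = 1.282 × 1.859% = 2.383%; on $750,000,000 that is $17,872,500.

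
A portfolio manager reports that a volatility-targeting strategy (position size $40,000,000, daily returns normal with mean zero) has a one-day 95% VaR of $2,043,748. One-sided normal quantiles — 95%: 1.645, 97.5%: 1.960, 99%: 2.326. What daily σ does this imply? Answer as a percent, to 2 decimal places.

3.11%

VaR as a fraction: $2,043,748 / $40,000,000 = 5.109%.
σ = VaR / z = 5.109% / 1.645 = 3.106%.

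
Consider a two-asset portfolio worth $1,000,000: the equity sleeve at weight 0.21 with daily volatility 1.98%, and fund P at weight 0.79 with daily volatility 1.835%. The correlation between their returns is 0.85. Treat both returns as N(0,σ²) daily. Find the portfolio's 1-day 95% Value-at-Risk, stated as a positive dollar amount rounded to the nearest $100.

$29,900

σ_p² = 0.21²·1.98² + 0.79²·1.835² + 2·0.85·0.21·0.79·1.98·1.835 = 3.2991 (%²).
σ_p = √3.2991 = 1.816%.
At 95%, z = 1.645.
VaR = 1.645 × 1.816% = 2.987%; on $1,000,000 that is $29,870.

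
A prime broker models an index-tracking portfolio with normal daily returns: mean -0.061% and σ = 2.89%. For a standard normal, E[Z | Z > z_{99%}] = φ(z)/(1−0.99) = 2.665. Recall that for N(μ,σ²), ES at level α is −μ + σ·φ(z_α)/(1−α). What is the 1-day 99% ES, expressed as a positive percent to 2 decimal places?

ES = −(-0.061%) + 2.89% × 2.665 = 7.763%.

7.76%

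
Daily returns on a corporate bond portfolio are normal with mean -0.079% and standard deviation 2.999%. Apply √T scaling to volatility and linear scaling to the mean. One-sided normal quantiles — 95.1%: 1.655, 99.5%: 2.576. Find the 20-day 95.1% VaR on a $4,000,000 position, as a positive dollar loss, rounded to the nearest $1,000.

σ_{20d} = 2.999% × √20 = 13.412%; μ_{20d} = 20 × -0.079% = -1.580%.
VaR = −(-1.580%) + 1.655 × 13.412% = 23.777%.
On $4,000,000: 0.23777 × $4,000,000 = $951,080.

$951,000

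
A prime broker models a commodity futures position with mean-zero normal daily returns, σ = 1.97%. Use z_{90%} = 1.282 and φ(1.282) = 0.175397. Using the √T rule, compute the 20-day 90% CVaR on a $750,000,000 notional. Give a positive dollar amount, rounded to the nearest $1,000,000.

$116,000,000

σ_{20d} = 1.97% × √20 = 8.810%.
ES multiplier = φ(z)/(1−α) = 0.175397/0.1 = 1.754.
ES = 8.810% × 1.754 = 15.453%; on $750,000,000: $115,897,500.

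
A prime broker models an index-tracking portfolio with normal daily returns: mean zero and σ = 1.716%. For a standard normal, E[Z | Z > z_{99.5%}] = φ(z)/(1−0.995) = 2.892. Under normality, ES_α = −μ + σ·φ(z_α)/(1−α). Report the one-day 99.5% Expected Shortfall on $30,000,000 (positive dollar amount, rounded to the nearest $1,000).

$1,489,000

ES = 1.716% × 2.892 = 4.963%.
On $30,000,000: 0.04963 × $30,000,000 = $1,488,900.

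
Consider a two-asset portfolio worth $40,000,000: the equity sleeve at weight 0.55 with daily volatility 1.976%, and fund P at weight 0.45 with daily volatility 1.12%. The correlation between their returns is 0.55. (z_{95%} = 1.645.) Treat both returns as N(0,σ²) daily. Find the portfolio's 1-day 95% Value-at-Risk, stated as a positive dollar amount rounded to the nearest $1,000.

σ_p² = 0.55²·1.976² + 0.45²·1.12² + 2·0.55·0.55·0.45·1.976·1.12 = 2.0377 (%²).
σ_p = √2.0377 = 1.427%.
VaR = 1.645 × 1.427% = 2.347%; on $40,000,000 that is $938,800.

$939,000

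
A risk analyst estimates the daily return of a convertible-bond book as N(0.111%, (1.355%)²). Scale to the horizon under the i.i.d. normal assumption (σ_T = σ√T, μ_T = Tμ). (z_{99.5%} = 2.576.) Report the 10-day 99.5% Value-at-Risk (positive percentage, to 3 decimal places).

σ_{10d} = 1.355% × √10 = 4.285%; μ_{10d} = 10 × 0.111% = 1.110%.
VaR = −(1.110%) + 2.576 × 4.285% = 9.928%.

9.928%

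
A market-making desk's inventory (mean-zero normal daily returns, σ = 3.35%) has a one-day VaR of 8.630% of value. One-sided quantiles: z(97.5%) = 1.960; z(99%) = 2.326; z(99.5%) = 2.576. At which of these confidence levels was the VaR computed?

Implied z = VaR/σ = 8.630 / 3.35 = 2.576.
This matches z(99.5%) = 2.576.

99.5%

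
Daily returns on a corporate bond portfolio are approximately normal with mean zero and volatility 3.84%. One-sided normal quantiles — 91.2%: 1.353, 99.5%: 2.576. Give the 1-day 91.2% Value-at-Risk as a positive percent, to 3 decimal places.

5.196%

VaR = z·σ = 1.353 × 3.84% = 5.196%.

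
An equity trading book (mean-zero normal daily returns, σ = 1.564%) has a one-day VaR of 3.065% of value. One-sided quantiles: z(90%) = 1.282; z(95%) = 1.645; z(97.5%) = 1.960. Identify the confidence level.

Implied z = VaR/σ = 3.065 / 1.564 = 1.960.
This matches z(97.5%) = 1.960.

97.5%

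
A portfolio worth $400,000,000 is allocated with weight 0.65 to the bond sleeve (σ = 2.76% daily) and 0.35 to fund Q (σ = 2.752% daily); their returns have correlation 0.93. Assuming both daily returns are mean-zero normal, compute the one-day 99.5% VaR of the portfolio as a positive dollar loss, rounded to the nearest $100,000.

$28,000,000

σ_p² = 0.65²·2.76² + 0.35²·2.752² + 2·0.93·0.65·0.35·2.76·2.752 = 7.3602 (%²).
σ_p = √7.3602 = 2.713%.
At 99.5%, z = 2.576.
VaR = 2.576 × 2.713% = 6.989%; on $400,000,000 that is $27,956,000.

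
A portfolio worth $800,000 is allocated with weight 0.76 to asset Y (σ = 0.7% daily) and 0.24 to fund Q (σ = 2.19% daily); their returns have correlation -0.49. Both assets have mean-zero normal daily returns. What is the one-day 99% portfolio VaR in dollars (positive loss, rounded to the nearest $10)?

$9,940

σ_p² = 0.76²·0.7² + 0.24²·2.19² + 2·-0.49·0.76·0.24·0.7·2.19 = 0.2853 (%²).
σ_p = √0.2853 = 0.534%.
At 99%, z = 2.326.
VaR = 2.326 × 0.534% = 1.242%; on $800,000 that is $9,936.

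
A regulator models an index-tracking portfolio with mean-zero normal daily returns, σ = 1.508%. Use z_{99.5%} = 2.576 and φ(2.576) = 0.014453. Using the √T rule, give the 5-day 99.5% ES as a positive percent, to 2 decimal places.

σ_{5d} = 1.508% × √5 = 3.372%.
ES multiplier = φ(z)/(1−α) = 0.014453/0.005 = 2.891.
ES = 3.372% × 2.891 = 9.748%.

9.75%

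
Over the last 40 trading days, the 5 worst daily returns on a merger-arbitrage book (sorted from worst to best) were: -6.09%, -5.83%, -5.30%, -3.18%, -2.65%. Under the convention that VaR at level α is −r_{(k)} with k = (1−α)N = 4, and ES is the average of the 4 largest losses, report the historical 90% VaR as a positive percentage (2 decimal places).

3.18%

k = 4; the 4th lowest return is -3.18%, so VaR = 3.18%.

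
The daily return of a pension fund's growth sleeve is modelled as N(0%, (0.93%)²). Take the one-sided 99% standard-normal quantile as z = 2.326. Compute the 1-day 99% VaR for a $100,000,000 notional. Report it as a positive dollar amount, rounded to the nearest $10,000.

VaR = z·σ = 2.326 × 0.93% = 2.163%.
On $100,000,000: 0.02163 × $100,000,000 = $2,163,000.

$2,160,000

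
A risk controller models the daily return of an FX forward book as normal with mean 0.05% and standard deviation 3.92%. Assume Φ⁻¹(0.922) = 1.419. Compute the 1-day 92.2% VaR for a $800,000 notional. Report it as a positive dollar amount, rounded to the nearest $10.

VaR = −μ + z·σ = −(0.05%) + 1.419 × 3.92% = 5.512%.
On $800,000: 0.05512 × $800,000 = $44,096.

$44,100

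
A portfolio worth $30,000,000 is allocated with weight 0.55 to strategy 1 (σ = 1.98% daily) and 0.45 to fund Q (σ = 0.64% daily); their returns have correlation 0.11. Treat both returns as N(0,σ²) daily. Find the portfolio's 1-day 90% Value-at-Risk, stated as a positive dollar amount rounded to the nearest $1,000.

$445,000

σ_p² = 0.55²·1.98² + 0.45²·0.64² + 2·0.11·0.55·0.45·1.98·0.64 = 1.3379 (%²).
σ_p = √1.3379 = 1.157%.
At 90%, z = 1.282.
VaR = 1.282 × 1.157% = 1.483%; on $30,000,000 that is $444,900.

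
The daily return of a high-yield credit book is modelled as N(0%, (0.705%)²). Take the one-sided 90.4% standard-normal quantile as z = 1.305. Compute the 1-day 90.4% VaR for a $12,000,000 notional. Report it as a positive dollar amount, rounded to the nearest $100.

VaR = z·σ = 1.305 × 0.705% = 0.920%.
On $12,000,000: 0.00920 × $12,000,000 = $110,400.

$110,400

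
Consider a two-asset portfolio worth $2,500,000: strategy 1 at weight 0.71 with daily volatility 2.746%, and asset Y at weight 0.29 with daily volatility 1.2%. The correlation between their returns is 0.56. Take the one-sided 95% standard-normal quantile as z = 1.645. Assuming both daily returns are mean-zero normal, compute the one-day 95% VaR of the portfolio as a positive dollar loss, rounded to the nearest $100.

σ_p² = 0.71²·2.746² + 0.29²·1.2² + 2·0.56·0.71·0.29·2.746·1.2 = 4.6822 (%²).
σ_p = √4.6822 = 2.164%.
VaR = 1.645 × 2.164% = 3.560%; on $2,500,000 that is $89,000.

$89,000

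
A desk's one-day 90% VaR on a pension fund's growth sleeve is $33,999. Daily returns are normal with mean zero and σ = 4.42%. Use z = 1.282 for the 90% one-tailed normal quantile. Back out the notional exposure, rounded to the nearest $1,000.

VaR as a fraction of value: z·σ = 1.282 × 4.42% = 5.66644%.
Position = $33,999 / 0.0566644 = $600,006.

$600,000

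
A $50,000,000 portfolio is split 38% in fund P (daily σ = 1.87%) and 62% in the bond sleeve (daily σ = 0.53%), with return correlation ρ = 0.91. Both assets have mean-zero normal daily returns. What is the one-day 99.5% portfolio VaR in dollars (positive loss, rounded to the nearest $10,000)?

σ_p² = 0.38²·1.87² + 0.62²·0.53² + 2·0.91·0.38·0.62·1.87·0.53 = 1.0379 (%²).
σ_p = √1.0379 = 1.019%.
At 99.5%, z = 2.576.
VaR = 2.576 × 1.019% = 2.625%; on $50,000,000 that is $1,312,500.

$1,310,000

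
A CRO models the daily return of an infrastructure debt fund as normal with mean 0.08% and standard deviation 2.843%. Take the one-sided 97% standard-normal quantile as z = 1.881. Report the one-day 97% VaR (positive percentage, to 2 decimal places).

5.27%

VaR = −μ + z·σ = −(0.08%) + 1.881 × 2.843% = 5.268%.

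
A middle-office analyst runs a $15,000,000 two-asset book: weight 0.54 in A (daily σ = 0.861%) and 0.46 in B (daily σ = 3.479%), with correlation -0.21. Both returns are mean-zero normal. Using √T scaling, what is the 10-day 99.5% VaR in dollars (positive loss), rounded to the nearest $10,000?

$1,920,000

σ_p = √(0.54²·0.861² + 0.46²·3.479² + 2·-0.21·0.54·0.46·0.861·3.479) = 1.570%.
σ_{10d} = 1.570% × √10 = 4.965%.
z(99.5%) = 2.576.
VaR = 2.576 × 4.965% = 12.790%; on $15,000,000 that is $1,918,500.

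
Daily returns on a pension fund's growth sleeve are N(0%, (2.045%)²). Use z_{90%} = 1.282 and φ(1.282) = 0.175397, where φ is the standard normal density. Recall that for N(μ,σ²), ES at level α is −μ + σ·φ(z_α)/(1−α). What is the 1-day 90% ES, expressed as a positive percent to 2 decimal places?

3.59%

Tail multiplier: φ(z)/(1−α) = 0.175397 / 0.1 = 1.754.
ES = 2.045% × 1.754 = 3.587%.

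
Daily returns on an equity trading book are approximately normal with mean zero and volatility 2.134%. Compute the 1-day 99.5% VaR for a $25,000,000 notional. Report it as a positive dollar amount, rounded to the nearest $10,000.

$1,370,000

At 99.5% one-sided, z = 2.576.
VaR = z·σ = 2.576 × 2.134% = 5.497%.
On $25,000,000: 0.05497 × $25,000,000 = $1,374,250.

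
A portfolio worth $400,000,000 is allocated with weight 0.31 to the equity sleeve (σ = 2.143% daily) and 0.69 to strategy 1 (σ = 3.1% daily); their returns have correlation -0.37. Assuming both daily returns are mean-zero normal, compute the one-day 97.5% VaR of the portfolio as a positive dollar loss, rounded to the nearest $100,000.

$15,600,000

σ_p² = 0.31²·2.143² + 0.69²·3.1² + 2·-0.37·0.31·0.69·2.143·3.1 = 3.9651 (%²).
σ_p = √3.9651 = 1.991%.
At 97.5%, z = 1.960.
VaR = 1.960 × 1.991% = 3.902%; on $400,000,000 that is $15,608,000.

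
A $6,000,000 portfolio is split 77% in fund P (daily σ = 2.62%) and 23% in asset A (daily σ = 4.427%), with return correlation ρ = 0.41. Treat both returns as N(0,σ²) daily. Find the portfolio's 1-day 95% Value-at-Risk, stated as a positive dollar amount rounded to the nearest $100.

$257,200

σ_p² = 0.77²·2.62² + 0.23²·4.427² + 2·0.41·0.77·0.23·2.62·4.427 = 6.7910 (%²).
σ_p = √6.7910 = 2.606%.
At 95%, z = 1.645.
VaR = 1.645 × 2.606% = 4.287%; on $6,000,000 that is $257,220.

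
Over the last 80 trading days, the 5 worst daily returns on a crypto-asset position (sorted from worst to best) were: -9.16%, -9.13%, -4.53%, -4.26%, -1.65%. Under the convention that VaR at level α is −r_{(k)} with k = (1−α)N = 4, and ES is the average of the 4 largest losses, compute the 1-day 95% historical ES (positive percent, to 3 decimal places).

6.770%

The 4 worst returns sum to -27.08%.
ES = −(-27.08%) / 4 = 6.77% ≈ 6.770%.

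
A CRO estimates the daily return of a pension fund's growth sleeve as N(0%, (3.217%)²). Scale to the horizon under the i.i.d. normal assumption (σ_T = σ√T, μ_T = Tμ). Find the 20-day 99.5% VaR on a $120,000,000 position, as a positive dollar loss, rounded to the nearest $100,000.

At 99.5%, z = 2.576.
σ_{20d} = 3.217% × √20 = 14.387%.
VaR = 2.576 × 14.387% = 37.061%.
On $120,000,000: 0.37061 × $120,000,000 = $44,473,200.

$44,500,000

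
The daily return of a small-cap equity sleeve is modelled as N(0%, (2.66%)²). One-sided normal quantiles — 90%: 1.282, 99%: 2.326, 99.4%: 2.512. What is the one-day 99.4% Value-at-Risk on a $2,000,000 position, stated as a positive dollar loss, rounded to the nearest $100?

$133,600

VaR = z·σ = 2.512 × 2.66% = 6.682%.
On $2,000,000: 0.06682 × $2,000,000 = $133,640.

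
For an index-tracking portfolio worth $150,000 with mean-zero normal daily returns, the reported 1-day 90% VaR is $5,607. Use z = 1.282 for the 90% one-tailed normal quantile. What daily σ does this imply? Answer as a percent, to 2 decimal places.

2.92%

VaR as a fraction: $5,607 / $150,000 = 3.738%.
σ = VaR / z = 3.738% / 1.282 = 2.916%.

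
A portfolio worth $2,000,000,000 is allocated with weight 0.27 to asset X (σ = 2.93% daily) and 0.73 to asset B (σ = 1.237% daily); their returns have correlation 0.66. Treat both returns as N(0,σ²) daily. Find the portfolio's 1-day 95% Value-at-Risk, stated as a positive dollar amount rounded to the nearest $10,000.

σ_p² = 0.27²·2.93² + 0.73²·1.237² + 2·0.66·0.27·0.73·2.93·1.237 = 2.3842 (%²).
σ_p = √2.3842 = 1.544%.
At 95%, z = 1.645.
VaR = 1.645 × 1.544% = 2.540%; on $2,000,000,000 that is $50,800,000.

$50,800,000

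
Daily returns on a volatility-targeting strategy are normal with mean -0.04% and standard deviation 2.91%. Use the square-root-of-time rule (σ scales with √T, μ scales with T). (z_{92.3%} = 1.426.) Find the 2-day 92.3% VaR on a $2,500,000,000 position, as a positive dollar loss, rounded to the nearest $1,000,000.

$149,000,000

σ_{2d} = 2.91% × √2 = 4.115%; μ_{2d} = 2 × -0.04% = -0.080%.
VaR = −(-0.080%) + 1.426 × 4.115% = 5.948%.
On $2,500,000,000: 0.05948 × $2,500,000,000 = $148,700,000.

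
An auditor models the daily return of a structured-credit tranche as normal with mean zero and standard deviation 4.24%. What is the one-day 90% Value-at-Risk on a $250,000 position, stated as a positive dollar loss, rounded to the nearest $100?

$13,600

At 90% one-sided, z = 1.282.
VaR = z·σ = 1.282 × 4.24% = 5.436%.
On $250,000: 0.05436 × $250,000 = $13,590.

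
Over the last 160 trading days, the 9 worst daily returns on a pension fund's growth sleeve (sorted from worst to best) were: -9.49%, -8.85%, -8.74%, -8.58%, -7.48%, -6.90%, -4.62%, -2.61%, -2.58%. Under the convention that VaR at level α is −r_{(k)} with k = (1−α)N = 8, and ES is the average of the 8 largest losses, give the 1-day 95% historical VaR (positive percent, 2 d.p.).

2.61%

k = 8; the 8th lowest return is -2.61%, so VaR = 2.61%.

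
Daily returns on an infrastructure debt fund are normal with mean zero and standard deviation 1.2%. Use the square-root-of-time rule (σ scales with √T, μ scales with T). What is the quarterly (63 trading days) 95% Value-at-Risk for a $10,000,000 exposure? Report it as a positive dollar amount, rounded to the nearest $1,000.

At 95%, z = 1.645.
σ_{63d} = 1.2% × √63 = 9.525%.
VaR = 1.645 × 9.525% = 15.669%.
On $10,000,000: 0.15669 × $10,000,000 = $1,566,900.

$1,567,000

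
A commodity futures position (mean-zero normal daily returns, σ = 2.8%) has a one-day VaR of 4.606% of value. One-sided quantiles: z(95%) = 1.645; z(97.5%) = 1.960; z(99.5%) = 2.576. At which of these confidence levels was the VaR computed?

Implied z = VaR/σ = 4.606 / 2.8 = 1.645.
This matches z(95%) = 1.645.

95%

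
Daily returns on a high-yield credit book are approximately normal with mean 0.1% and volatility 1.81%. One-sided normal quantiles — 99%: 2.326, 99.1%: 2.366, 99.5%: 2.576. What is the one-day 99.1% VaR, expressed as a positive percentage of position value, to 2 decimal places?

4.18%

VaR = −μ + z·σ = −(0.1%) + 2.366 × 1.81% = 4.182%.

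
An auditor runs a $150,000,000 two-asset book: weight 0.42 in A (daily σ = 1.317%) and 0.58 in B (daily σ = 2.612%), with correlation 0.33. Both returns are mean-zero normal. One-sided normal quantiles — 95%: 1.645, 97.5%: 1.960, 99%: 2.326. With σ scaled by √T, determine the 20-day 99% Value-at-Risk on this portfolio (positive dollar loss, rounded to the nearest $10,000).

σ_p = √(0.42²·1.317² + 0.58²·2.612² + 2·0.33·0.42·0.58·1.317·2.612) = 1.776%.
σ_{20d} = 1.776% × √20 = 7.943%.
VaR = 2.326 × 7.943% = 18.475%; on $150,000,000 that is $27,712,500.

$27,710,000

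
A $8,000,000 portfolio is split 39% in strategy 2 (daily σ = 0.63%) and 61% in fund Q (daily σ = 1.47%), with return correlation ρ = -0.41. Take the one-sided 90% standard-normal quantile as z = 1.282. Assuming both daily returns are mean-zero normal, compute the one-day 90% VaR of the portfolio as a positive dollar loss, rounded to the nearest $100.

σ_p² = 0.39²·0.63² + 0.61²·1.47² + 2·-0.41·0.39·0.61·0.63·1.47 = 0.6838 (%²).
σ_p = √0.6838 = 0.827%.
VaR = 1.282 × 0.827% = 1.060%; on $8,000,000 that is $84,800.

$84,800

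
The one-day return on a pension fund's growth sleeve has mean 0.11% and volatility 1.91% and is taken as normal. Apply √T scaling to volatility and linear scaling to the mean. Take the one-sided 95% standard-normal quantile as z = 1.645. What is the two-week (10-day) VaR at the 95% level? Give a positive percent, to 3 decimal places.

8.836%

σ_{10d} = 1.91% × √10 = 6.040%; μ_{10d} = 10 × 0.11% = 1.100%.
VaR = −(1.100%) + 1.645 × 6.040% = 8.836%.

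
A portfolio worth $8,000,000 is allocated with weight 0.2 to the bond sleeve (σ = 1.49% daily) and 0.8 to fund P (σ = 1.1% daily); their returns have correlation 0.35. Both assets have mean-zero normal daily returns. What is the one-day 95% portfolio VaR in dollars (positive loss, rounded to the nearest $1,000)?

σ_p² = 0.2²·1.49² + 0.8²·1.1² + 2·0.35·0.2·0.8·1.49·1.1 = 1.0468 (%²).
σ_p = √1.0468 = 1.023%.
At 95%, z = 1.645.
VaR = 1.645 × 1.023% = 1.683%; on $8,000,000 that is $134,640.

$135,000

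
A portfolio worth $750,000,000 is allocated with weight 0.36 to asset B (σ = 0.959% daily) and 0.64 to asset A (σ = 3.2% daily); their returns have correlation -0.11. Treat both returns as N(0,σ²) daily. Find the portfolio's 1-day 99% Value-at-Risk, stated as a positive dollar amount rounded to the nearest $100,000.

$35,600,000

σ_p² = 0.36²·0.959² + 0.64²·3.2² + 2·-0.11·0.36·0.64·0.959·3.2 = 4.1579 (%²).
σ_p = √4.1579 = 2.039%.
At 99%, z = 2.326.
VaR = 2.326 × 2.039% = 4.743%; on $750,000,000 that is $35,572,500.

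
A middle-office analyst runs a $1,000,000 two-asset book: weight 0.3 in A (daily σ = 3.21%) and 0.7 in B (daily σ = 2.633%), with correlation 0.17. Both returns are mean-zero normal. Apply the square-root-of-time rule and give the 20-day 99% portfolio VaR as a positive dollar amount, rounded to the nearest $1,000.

σ_p = √(0.3²·3.21² + 0.7²·2.633² + 2·0.17·0.3·0.7·3.21·2.633) = 2.220%.
σ_{20d} = 2.220% × √20 = 9.928%.
z(99%) = 2.326.
VaR = 2.326 × 9.928% = 23.093%; on $1,000,000 that is $230,930.

$231,000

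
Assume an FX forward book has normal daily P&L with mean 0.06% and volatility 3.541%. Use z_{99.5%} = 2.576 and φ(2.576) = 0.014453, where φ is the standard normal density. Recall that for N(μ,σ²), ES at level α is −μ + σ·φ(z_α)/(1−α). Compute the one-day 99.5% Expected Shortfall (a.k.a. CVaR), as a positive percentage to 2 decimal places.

Tail multiplier: φ(z)/(1−α) = 0.014453 / 0.005 = 2.891.
ES = −(0.06%) + 3.541% × 2.891 = 10.177%.

10.18%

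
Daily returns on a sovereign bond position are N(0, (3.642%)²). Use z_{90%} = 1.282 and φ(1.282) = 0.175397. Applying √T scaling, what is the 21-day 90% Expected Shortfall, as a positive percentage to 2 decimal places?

σ_{21d} = 3.642% × √21 = 16.690%.
ES multiplier = φ(z)/(1−α) = 0.175397/0.1 = 1.754.
ES = 16.690% × 1.754 = 29.274%.

29.27%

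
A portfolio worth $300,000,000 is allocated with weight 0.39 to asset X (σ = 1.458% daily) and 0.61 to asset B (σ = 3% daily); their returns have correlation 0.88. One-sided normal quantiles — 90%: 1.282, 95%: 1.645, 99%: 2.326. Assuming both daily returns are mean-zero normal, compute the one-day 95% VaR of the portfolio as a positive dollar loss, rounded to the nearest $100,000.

σ_p² = 0.39²·1.458² + 0.61²·3² + 2·0.88·0.39·0.61·1.458·3 = 5.5036 (%²).
σ_p = √5.5036 = 2.346%.
VaR = 1.645 × 2.346% = 3.859%; on $300,000,000 that is $11,577,000.

$11,600,000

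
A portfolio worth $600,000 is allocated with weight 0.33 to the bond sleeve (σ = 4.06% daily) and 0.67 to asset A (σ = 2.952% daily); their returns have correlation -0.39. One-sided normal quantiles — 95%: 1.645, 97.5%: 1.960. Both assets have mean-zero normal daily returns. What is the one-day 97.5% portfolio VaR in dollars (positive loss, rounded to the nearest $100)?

$22,400

σ_p² = 0.33²·4.06² + 0.67²·2.952² + 2·-0.39·0.33·0.67·4.06·2.952 = 3.6400 (%²).
σ_p = √3.6400 = 1.908%.
VaR = 1.960 × 1.908% = 3.740%; on $600,000 that is $22,440.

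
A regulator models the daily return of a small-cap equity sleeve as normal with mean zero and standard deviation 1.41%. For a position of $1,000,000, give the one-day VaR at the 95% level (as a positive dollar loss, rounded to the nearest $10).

At 95% one-sided, z = 1.645.
VaR = z·σ = 1.645 × 1.41% = 2.319%.
On $1,000,000: 0.02319 × $1,000,000 = $23,190.

$23,190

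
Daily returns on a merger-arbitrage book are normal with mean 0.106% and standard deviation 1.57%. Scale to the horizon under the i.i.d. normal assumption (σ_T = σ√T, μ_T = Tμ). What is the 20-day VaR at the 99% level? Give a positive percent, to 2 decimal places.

At 99%, z = 2.326.
σ_{20d} = 1.57% × √20 = 7.021%; μ_{20d} = 20 × 0.106% = 2.120%.
VaR = −(2.120%) + 2.326 × 7.021% = 14.211%.

14.21%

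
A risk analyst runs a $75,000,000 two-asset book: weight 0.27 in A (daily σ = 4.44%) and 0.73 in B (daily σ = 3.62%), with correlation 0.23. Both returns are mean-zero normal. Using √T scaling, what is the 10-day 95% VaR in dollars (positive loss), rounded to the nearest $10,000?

$12,260,000

σ_p = √(0.27²·4.44² + 0.73²·3.62² + 2·0.23·0.27·0.73·4.44·3.62) = 3.143%.
σ_{10d} = 3.143% × √10 = 9.939%.
z(95%) = 1.645.
VaR = 1.645 × 9.939% = 16.350%; on $75,000,000 that is $12,262,500.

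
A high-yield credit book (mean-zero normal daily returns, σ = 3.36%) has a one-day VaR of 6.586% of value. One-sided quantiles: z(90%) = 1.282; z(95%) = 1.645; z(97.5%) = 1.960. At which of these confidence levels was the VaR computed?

Implied z = VaR/σ = 6.586 / 3.36 = 1.960.
This matches z(97.5%) = 1.960.

97.5%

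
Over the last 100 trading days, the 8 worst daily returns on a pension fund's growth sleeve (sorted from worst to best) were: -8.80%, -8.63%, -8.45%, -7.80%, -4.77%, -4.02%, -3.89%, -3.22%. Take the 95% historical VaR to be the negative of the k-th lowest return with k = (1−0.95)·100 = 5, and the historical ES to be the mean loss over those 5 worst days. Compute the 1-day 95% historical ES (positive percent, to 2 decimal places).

The 5 worst returns sum to -38.45%.
ES = −(-38.45%) / 5 = 7.69%.

7.69%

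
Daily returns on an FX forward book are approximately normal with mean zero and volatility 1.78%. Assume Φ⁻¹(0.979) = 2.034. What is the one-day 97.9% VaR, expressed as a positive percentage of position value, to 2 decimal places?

VaR = z·σ = 2.034 × 1.78% = 3.621%.

3.62%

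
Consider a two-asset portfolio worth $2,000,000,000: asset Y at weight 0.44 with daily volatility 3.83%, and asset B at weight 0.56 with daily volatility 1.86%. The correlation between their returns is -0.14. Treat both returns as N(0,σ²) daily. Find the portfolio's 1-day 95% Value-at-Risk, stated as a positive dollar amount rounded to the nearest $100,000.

$61,000,000

σ_p² = 0.44²·3.83² + 0.56²·1.86² + 2·-0.14·0.44·0.56·3.83·1.86 = 3.4333 (%²).
σ_p = √3.4333 = 1.853%.
At 95%, z = 1.645.
VaR = 1.645 × 1.853% = 3.048%; on $2,000,000,000 that is $60,960,000.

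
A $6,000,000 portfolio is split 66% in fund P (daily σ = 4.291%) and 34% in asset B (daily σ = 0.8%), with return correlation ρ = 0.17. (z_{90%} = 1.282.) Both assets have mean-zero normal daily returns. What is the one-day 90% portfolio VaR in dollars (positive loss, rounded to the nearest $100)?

σ_p² = 0.66²·4.291² + 0.34²·0.8² + 2·0.17·0.66·0.34·4.291·0.8 = 8.3565 (%²).
σ_p = √8.3565 = 2.891%.
VaR = 1.282 × 2.891% = 3.706%; on $6,000,000 that is $222,360.

$222,400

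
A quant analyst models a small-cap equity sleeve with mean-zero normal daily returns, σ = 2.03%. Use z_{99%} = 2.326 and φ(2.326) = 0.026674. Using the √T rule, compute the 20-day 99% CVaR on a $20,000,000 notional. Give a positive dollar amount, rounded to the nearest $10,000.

$4,840,000

σ_{20d} = 2.03% × √20 = 9.078%.
ES multiplier = φ(z)/(1−α) = 0.026674/0.01 = 2.667.
ES = 9.078% × 2.667 = 24.211%; on $20,000,000: $4,842,200.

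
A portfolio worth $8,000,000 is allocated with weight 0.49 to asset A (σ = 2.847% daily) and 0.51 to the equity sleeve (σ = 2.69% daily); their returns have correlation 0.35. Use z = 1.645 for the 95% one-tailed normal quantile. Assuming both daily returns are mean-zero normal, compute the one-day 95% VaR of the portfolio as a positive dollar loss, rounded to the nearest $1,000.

$299,000

σ_p² = 0.49²·2.847² + 0.51²·2.69² + 2·0.35·0.49·0.51·2.847·2.69 = 5.1679 (%²).
σ_p = √5.1679 = 2.273%.
VaR = 1.645 × 2.273% = 3.739%; on $8,000,000 that is $299,120.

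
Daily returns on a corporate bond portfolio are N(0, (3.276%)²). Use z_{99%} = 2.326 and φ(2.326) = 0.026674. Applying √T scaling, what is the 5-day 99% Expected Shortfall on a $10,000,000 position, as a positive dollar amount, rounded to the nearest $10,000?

σ_{5d} = 3.276% × √5 = 7.325%.
ES multiplier = φ(z)/(1−α) = 0.026674/0.01 = 2.667.
ES = 7.325% × 2.667 = 19.536%; on $10,000,000: $1,953,600.

$1,950,000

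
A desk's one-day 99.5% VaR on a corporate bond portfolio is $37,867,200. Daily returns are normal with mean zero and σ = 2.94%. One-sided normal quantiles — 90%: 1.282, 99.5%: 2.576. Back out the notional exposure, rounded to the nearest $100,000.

VaR as a fraction of value: z·σ = 2.576 × 2.94% = 7.57344%.
Position = $37,867,200 / 0.0757344 = $500,000,000.

$500,000,000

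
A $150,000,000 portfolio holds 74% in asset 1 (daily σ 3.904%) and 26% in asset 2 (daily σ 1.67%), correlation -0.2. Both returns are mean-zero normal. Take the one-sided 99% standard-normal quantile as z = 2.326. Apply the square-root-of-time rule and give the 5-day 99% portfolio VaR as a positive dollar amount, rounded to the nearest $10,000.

$22,110,000

σ_p = √(0.74²·3.904² + 0.26²·1.67² + 2·-0.2·0.74·0.26·3.904·1.67) = 2.834%.
σ_{5d} = 2.834% × √5 = 6.337%.
VaR = 2.326 × 6.337% = 14.740%; on $150,000,000 that is $22,110,000.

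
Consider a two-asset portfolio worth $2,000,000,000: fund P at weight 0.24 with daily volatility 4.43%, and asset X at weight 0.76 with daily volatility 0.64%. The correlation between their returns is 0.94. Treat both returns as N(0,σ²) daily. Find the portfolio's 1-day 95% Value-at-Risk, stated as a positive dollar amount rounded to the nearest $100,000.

$50,300,000

σ_p² = 0.24²·4.43² + 0.76²·0.64² + 2·0.94·0.24·0.76·4.43·0.64 = 2.3392 (%²).
σ_p = √2.3392 = 1.529%.
At 95%, z = 1.645.
VaR = 1.645 × 1.529% = 2.515%; on $2,000,000,000 that is $50,300,000.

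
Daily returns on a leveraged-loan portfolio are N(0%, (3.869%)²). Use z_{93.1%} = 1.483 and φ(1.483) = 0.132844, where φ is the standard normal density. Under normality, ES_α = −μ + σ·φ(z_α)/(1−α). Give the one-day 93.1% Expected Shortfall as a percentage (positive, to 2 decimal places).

Tail multiplier: φ(z)/(1−α) = 0.132844 / 0.069 = 1.925.
ES = 3.869% × 1.925 = 7.448%.

7.45%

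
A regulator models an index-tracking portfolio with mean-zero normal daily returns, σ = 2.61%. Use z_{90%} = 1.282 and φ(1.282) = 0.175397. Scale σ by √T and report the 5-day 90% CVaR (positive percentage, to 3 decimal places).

σ_{5d} = 2.61% × √5 = 5.836%.
ES multiplier = φ(z)/(1−α) = 0.175397/0.1 = 1.754.
ES = 5.836% × 1.754 = 10.236%.

10.236%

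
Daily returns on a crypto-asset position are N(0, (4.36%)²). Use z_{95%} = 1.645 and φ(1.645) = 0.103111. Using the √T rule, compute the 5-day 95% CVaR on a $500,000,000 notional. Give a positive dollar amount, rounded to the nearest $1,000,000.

σ_{5d} = 4.36% × √5 = 9.749%.
ES multiplier = φ(z)/(1−α) = 0.103111/0.05 = 2.062.
ES = 9.749% × 2.062 = 20.102%; on $500,000,000: $100,510,000.

$101,000,000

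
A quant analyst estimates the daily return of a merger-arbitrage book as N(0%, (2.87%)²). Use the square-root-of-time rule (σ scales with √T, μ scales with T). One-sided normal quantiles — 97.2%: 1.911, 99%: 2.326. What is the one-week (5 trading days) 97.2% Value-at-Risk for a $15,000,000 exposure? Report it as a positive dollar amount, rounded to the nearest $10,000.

$1,840,000

σ_{5d} = 2.87% × √5 = 6.418%.
VaR = 1.911 × 6.418% = 12.265%.
On $15,000,000: 0.12265 × $15,000,000 = $1,839,750.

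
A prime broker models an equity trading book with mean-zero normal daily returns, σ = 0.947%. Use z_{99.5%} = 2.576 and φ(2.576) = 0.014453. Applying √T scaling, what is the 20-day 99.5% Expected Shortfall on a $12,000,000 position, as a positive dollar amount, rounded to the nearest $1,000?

$1,469,000

σ_{20d} = 0.947% × √20 = 4.235%.
ES multiplier = φ(z)/(1−α) = 0.014453/0.005 = 2.891.
ES = 4.235% × 2.891 = 12.243%; on $12,000,000: $1,469,160.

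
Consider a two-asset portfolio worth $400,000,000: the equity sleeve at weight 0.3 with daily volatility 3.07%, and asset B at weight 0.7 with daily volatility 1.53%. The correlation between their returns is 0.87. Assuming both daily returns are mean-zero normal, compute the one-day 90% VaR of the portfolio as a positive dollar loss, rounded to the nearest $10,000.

$9,880,000

σ_p² = 0.3²·3.07² + 0.7²·1.53² + 2·0.87·0.3·0.7·3.07·1.53 = 3.7116 (%²).
σ_p = √3.7116 = 1.927%.
At 90%, z = 1.282.
VaR = 1.282 × 1.927% = 2.470%; on $400,000,000 that is $9,880,000.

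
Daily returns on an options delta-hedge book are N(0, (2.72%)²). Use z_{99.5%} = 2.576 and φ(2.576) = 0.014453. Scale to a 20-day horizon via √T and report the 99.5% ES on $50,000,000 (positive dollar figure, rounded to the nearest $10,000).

$17,580,000

σ_{20d} = 2.72% × √20 = 12.164%.
ES multiplier = φ(z)/(1−α) = 0.014453/0.005 = 2.891.
ES = 12.164% × 2.891 = 35.166%; on $50,000,000: $17,583,000.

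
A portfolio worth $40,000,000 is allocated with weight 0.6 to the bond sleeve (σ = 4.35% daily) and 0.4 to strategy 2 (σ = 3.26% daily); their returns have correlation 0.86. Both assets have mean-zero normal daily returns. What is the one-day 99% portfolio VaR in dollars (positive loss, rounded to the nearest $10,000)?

σ_p² = 0.6²·4.35² + 0.4²·3.26² + 2·0.86·0.6·0.4·4.35·3.26 = 14.3664 (%²).
σ_p = √14.3664 = 3.790%.
At 99%, z = 2.326.
VaR = 2.326 × 3.790% = 8.816%; on $40,000,000 that is $3,526,400.

$3,530,000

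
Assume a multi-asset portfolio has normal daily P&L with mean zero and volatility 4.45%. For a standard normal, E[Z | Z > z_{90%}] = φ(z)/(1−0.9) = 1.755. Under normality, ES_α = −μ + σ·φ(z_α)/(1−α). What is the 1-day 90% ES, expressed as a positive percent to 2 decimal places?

ES = 4.45% × 1.755 = 7.810%.

7.81%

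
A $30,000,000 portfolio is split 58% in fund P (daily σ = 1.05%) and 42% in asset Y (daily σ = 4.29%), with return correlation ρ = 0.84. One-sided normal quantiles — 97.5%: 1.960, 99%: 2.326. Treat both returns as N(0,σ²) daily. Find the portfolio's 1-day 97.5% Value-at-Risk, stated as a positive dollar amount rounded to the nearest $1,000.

$1,374,000

σ_p² = 0.58²·1.05² + 0.42²·4.29² + 2·0.84·0.58·0.42·1.05·4.29 = 5.4608 (%²).
σ_p = √5.4608 = 2.337%.
VaR = 1.960 × 2.337% = 4.581%; on $30,000,000 that is $1,374,300.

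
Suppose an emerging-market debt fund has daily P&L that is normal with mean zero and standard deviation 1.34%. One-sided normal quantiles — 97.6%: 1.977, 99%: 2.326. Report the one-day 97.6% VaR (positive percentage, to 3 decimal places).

VaR = z·σ = 1.977 × 1.34% = 2.649%.

2.649%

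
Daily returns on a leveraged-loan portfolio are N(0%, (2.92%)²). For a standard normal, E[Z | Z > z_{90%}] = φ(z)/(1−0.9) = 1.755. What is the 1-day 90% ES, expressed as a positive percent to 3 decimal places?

ES = 2.92% × 1.755 = 5.125%.

5.125%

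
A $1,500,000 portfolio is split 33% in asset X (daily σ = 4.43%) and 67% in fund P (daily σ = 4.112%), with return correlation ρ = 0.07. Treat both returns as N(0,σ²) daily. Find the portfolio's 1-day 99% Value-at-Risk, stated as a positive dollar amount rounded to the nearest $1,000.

σ_p² = 0.33²·4.43² + 0.67²·4.112² + 2·0.07·0.33·0.67·4.43·4.112 = 10.2913 (%²).
σ_p = √10.2913 = 3.208%.
At 99%, z = 2.326.
VaR = 2.326 × 3.208% = 7.462%; on $1,500,000 that is $111,930.

$112,000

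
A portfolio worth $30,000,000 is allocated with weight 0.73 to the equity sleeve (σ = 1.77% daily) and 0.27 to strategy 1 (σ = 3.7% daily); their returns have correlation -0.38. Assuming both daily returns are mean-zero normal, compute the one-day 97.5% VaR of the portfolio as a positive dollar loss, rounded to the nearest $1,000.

σ_p² = 0.73²·1.77² + 0.27²·3.7² + 2·-0.38·0.73·0.27·1.77·3.7 = 1.6865 (%²).
σ_p = √1.6865 = 1.299%.
At 97.5%, z = 1.960.
VaR = 1.960 × 1.299% = 2.546%; on $30,000,000 that is $763,800.

$764,000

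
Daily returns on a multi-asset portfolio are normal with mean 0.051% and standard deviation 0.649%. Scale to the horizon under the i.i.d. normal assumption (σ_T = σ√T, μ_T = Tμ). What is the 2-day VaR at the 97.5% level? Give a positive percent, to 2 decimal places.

1.70%

At 97.5%, z = 1.960.
σ_{2d} = 0.649% × √2 = 0.918%; μ_{2d} = 2 × 0.051% = 0.102%.
VaR = −(0.102%) + 1.960 × 0.918% = 1.697%.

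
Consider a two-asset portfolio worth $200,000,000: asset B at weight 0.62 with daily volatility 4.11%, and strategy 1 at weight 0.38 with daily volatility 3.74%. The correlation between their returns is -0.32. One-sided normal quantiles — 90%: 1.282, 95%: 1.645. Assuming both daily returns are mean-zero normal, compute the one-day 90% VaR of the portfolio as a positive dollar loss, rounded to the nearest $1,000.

$6,382,000

σ_p² = 0.62²·4.11² + 0.38²·3.74² + 2·-0.32·0.62·0.38·4.11·3.74 = 6.1954 (%²).
σ_p = √6.1954 = 2.489%.
VaR = 1.282 × 2.489% = 3.191%; on $200,000,000 that is $6,382,000.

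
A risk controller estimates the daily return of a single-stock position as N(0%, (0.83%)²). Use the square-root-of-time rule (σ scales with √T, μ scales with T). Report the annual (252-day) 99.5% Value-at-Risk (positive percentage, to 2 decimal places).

At 99.5%, z = 2.576.
σ_{252d} = 0.83% × √252 = 13.176%.
VaR = 2.576 × 13.176% = 33.941%.

33.94%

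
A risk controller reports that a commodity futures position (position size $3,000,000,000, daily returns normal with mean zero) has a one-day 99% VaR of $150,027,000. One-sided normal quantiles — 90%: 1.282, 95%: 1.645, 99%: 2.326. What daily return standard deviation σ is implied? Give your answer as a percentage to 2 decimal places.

VaR as a fraction: $150,027,000 / $3,000,000,000 = 5.001%.
σ = VaR / z = 5.001% / 2.326 = 2.150%.

2.15%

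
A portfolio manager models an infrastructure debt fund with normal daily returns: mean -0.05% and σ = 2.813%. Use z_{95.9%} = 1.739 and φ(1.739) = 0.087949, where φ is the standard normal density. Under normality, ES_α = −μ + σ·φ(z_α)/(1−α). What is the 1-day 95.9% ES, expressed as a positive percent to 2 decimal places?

Tail multiplier: φ(z)/(1−α) = 0.087949 / 0.041 = 2.145.
ES = −(-0.05%) + 2.813% × 2.145 = 6.084%.

6.08%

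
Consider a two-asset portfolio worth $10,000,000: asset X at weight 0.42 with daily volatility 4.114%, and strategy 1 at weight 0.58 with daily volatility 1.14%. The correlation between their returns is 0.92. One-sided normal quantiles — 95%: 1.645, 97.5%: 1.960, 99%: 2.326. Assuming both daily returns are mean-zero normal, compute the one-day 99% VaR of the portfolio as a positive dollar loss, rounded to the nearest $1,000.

$547,000

σ_p² = 0.42²·4.114² + 0.58²·1.14² + 2·0.92·0.42·0.58·4.114·1.14 = 5.5249 (%²).
σ_p = √5.5249 = 2.351%.
VaR = 2.326 × 2.351% = 5.468%; on $10,000,000 that is $546,800.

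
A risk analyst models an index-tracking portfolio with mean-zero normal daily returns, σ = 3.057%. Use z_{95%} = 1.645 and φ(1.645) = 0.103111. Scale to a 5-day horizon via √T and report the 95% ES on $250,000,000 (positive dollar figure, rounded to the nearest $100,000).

$35,200,000

σ_{5d} = 3.057% × √5 = 6.836%.
ES multiplier = φ(z)/(1−α) = 0.103111/0.05 = 2.062.
ES = 6.836% × 2.062 = 14.096%; on $250,000,000: $35,240,000.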